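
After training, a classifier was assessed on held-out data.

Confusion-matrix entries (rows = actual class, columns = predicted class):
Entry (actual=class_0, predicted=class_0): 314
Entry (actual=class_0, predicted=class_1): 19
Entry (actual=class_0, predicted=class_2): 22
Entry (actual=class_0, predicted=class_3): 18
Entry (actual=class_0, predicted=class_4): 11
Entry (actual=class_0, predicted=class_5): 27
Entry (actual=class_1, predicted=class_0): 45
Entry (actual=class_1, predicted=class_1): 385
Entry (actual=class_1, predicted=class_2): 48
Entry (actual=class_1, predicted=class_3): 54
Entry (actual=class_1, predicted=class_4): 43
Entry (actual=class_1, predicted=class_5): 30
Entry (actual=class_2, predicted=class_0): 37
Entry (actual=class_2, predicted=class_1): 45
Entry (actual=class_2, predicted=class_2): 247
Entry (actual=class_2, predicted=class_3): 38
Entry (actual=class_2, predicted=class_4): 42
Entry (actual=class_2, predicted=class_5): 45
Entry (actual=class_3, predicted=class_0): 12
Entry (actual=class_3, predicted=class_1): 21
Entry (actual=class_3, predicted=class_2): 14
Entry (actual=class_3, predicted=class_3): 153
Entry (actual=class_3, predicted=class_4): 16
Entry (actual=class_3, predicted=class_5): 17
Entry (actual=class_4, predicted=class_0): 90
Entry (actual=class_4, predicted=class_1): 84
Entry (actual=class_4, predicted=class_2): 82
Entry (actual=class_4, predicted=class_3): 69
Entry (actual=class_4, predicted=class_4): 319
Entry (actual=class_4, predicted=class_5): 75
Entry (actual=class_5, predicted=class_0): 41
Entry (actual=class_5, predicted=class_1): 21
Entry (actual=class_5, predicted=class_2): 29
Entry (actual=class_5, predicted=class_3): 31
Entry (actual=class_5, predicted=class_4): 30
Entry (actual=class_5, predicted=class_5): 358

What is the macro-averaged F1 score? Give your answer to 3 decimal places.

Per-class F1 score (2·TP/(2·TP+FP+FN)):
  class_0: TP=314, FP=45+37+12+90+41=225, FN=19+22+18+11+27=97 → 628/950 = 0.6611
  class_1: TP=385, FP=19+45+21+84+21=190, FN=45+48+54+43+30=220 → 770/1180 = 0.6525
  class_2: TP=247, FP=22+48+14+82+29=195, FN=37+45+38+42+45=207 → 494/896 = 0.5513
  class_3: TP=153, FP=18+54+38+69+31=210, FN=12+21+14+16+17=80 → 306/596 = 0.5134
  class_4: TP=319, FP=11+43+42+16+30=142, FN=90+84+82+69+75=400 → 638/1180 = 0.5407
  class_5: TP=358, FP=27+30+45+17+75=194, FN=41+21+29+31+30=152 → 716/1062 = 0.6742
Macro-F1 score = mean = (0.6611 + 0.6525 + 0.5513 + 0.5134 + 0.5407 + 0.6742) / 6 = 0.599

0.599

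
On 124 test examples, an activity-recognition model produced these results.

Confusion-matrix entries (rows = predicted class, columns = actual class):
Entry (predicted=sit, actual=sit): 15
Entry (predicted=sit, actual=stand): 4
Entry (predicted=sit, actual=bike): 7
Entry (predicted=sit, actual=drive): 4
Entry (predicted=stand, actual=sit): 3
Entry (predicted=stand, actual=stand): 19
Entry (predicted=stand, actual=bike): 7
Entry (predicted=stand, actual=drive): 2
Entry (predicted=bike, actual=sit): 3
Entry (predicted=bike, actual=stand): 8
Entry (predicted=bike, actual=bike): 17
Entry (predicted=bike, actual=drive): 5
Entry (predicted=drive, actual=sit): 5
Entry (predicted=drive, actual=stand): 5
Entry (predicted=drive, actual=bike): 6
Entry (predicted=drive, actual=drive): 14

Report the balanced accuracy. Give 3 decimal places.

Balanced accuracy = mean of per-class recall.
  sit: recall = 15/26 = 0.5769
  stand: recall = 19/36 = 0.5278
  bike: recall = 17/37 = 0.4595
  drive: recall = 14/25 = 0.5600
Mean = (0.5769 + 0.5278 + 0.4595 + 0.5600) / 4 = 0.531

0.531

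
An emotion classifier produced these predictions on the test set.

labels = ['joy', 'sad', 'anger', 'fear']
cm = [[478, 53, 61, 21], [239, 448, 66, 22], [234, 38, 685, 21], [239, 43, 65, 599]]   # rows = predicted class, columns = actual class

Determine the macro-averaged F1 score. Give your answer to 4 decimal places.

0.6684

Per-class F1 score (2·TP/(2·TP+FP+FN)):
  joy: TP=478, FP=53+61+21=135, FN=239+234+239=712 → 956/1803 = 0.53023
  sad: TP=448, FP=239+66+22=327, FN=53+38+43=134 → 896/1357 = 0.66028
  anger: TP=685, FP=234+38+21=293, FN=61+66+65=192 → 1370/1855 = 0.73854
  fear: TP=599, FP=239+43+65=347, FN=21+22+21=64 → 1198/1609 = 0.74456
Macro-F1 score = mean = (0.53023 + 0.66028 + 0.73854 + 0.74456) / 4 = 0.6684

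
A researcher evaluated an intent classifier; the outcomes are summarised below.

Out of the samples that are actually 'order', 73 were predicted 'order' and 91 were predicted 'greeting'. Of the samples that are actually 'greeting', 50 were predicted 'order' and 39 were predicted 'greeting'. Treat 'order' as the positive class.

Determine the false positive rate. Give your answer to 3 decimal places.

FPR = FP/(FP+TN) = 50/(50+39) = 0.562

0.562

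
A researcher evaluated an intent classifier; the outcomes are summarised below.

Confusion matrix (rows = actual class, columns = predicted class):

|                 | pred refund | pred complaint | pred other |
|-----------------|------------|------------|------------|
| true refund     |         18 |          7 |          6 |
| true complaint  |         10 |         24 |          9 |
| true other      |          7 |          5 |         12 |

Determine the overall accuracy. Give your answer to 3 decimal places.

Accuracy = trace / total = (18+24+12=54) / 98 = 54/98 = 0.551

0.551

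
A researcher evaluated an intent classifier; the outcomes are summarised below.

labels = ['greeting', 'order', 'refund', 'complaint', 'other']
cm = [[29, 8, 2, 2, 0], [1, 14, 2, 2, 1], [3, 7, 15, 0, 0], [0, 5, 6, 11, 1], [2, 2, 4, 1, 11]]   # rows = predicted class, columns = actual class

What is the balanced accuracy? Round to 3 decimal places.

Balanced accuracy = mean of per-class recall.
  greeting: recall = 29/35 = 0.8286
  order: recall = 14/36 = 0.3889
  refund: recall = 15/29 = 0.5172
  complaint: recall = 11/16 = 0.6875
  other: recall = 11/13 = 0.8462
Mean = (0.8286 + 0.3889 + 0.5172 + 0.6875 + 0.8462) / 5 = 0.654

0.654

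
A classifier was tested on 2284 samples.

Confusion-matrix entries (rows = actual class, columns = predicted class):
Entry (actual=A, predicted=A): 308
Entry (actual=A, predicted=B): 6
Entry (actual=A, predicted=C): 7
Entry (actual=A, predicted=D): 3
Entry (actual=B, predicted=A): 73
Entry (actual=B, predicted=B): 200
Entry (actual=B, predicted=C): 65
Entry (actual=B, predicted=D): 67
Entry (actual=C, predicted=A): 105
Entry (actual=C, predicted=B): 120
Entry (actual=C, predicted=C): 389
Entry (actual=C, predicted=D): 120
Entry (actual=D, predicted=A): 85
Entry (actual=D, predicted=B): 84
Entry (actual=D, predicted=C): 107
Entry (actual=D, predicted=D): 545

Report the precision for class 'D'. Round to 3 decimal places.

0.741

precision = TP/(TP+FP).
D: TP=545, FP=3+67+120=190 → 545/735 = 0.7415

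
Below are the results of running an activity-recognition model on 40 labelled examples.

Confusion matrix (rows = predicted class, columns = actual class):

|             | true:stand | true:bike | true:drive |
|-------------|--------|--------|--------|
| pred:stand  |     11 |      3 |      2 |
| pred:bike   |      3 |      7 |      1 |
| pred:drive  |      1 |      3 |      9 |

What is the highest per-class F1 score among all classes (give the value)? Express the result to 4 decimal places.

Per-class F1 score (2·TP/(2·TP+FP+FN)):
  stand: TP=11, FP=3+2=5, FN=3+1=4 → 22/31 = 0.70968
  bike: TP=7, FP=3+1=4, FN=3+3=6 → 14/24 = 0.58333
  drive: TP=9, FP=1+3=4, FN=2+1=3 → 18/25 = 0.72000
Highest is class 'drive' with F1 score = 0.7200.

0.7200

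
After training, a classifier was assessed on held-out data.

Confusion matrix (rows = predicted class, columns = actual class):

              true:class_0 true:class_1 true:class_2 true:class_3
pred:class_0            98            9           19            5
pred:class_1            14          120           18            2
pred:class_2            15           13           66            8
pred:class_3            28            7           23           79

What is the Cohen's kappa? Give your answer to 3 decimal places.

Observed agreement pₒ = trace/N = 363/524 = 0.6927
Expected agreement pₑ = Σ (rowᵢ·colᵢ)/N² = (155·131 + 149·154 + 126·102 + 94·137)/524² = 0.2512
κ = (pₒ − pₑ)/(1 − pₑ) = (0.6927 − 0.2512)/(1 − 0.2512) = 0.590

0.590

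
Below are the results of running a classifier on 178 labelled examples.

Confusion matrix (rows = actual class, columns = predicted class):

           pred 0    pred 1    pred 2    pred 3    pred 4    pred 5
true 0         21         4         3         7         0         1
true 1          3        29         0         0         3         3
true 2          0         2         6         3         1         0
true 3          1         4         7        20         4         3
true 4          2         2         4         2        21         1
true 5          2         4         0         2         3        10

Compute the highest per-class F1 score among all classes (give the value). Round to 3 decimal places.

0.699

Per-class F1 score (2·TP/(2·TP+FP+FN)):
  0: TP=21, FP=3+0+1+2+2=8, FN=4+3+7+0+1=15 → 42/65 = 0.6462
  1: TP=29, FP=4+2+4+2+4=16, FN=3+0+0+3+3=9 → 58/83 = 0.6988
  2: TP=6, FP=3+0+7+4+0=14, FN=0+2+3+1+0=6 → 12/32 = 0.3750
  3: TP=20, FP=7+0+3+2+2=14, FN=1+4+7+4+3=19 → 40/73 = 0.5479
  4: TP=21, FP=0+3+1+4+3=11, FN=2+2+4+2+1=11 → 42/64 = 0.6563
  5: TP=10, FP=1+3+0+3+1=8, FN=2+4+0+2+3=11 → 20/39 = 0.5128
Highest is class '1' with F1 score = 0.699.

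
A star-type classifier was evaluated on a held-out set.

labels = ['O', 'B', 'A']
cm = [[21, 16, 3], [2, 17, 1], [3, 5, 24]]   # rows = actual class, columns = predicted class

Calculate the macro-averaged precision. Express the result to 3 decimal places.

Per-class precision (TP/(TP+FP)):
  O: TP=21, FP=2+3=5 → 21/26 = 0.8077
  B: TP=17, FP=16+5=21 → 17/38 = 0.4474
  A: TP=24, FP=3+1=4 → 24/28 = 0.8571
Macro-precision = mean = (0.8077 + 0.4474 + 0.8571) / 3 = 0.704

0.704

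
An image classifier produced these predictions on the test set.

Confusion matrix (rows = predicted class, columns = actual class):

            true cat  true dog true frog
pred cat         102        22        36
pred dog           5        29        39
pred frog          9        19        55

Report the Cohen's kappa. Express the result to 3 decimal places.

Observed agreement pₒ = trace/N = 186/316 = 0.5886
Expected agreement pₑ = Σ (rowᵢ·colᵢ)/N² = (116·160 + 70·73 + 130·83)/316² = 0.3451
κ = (pₒ − pₑ)/(1 − pₑ) = (0.5886 − 0.3451)/(1 − 0.3451) = 0.372

0.372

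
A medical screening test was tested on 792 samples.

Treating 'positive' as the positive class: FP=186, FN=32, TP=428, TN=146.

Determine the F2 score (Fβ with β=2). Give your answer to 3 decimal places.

0.872

Fβ = (1+β²)·TP / ((1+β²)·TP + β²·FN + FP), with β²=4
= 5·428 / (5·428 + 4·32 + 186) = 0.872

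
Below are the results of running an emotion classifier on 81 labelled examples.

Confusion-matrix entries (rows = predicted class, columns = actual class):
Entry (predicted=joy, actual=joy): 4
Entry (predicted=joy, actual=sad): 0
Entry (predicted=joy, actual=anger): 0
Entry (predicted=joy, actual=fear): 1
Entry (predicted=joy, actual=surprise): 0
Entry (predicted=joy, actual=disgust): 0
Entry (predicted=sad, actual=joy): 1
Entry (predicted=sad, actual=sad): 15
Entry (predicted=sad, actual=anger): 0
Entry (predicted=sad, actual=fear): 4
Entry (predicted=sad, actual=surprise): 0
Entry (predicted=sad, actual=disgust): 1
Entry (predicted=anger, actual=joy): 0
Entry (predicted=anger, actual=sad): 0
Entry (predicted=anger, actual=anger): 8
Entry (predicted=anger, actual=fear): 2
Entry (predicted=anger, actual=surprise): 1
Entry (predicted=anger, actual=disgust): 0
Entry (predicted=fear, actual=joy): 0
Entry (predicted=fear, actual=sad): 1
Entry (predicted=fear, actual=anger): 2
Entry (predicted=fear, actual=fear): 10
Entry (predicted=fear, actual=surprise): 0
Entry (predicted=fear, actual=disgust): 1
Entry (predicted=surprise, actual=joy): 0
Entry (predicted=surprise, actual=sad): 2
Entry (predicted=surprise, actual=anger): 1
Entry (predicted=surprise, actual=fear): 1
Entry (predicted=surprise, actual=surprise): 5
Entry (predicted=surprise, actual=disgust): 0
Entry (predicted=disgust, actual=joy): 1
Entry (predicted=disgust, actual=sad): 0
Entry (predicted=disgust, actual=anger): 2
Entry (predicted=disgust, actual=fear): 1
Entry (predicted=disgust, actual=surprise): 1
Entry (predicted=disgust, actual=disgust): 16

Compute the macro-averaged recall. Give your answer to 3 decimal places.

0.707

Per-class recall (TP/(TP+FN)):
  joy: TP=4, FN=1+0+0+0+1=2 → 4/6 = 0.6667
  sad: TP=15, FN=0+0+1+2+0=3 → 15/18 = 0.8333
  anger: TP=8, FN=0+0+2+1+2=5 → 8/13 = 0.6154
  fear: TP=10, FN=1+4+2+1+1=9 → 10/19 = 0.5263
  surprise: TP=5, FN=0+0+1+0+1=2 → 5/7 = 0.7143
  disgust: TP=16, FN=0+1+0+1+0=2 → 16/18 = 0.8889
Macro-recall = mean = (0.6667 + 0.8333 + 0.6154 + 0.5263 + 0.7143 + 0.8889) / 6 = 0.707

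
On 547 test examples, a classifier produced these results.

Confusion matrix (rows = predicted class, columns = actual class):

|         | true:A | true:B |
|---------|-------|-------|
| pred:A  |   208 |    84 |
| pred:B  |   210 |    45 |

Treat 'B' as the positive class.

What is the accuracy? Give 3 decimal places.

Accuracy = (TP+TN)/N = (45+208)/547 = 0.463

0.463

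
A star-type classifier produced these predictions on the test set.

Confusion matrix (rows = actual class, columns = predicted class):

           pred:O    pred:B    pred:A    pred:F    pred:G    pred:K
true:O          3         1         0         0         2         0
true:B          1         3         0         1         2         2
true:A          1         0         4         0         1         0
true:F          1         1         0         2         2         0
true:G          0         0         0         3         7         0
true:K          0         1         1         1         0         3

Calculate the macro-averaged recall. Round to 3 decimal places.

Per-class recall (TP/(TP+FN)):
  O: TP=3, FN=1+0+0+2+0=3 → 3/6 = 0.5000
  B: TP=3, FN=1+0+1+2+2=6 → 3/9 = 0.3333
  A: TP=4, FN=1+0+0+1+0=2 → 4/6 = 0.6667
  F: TP=2, FN=1+1+0+2+0=4 → 2/6 = 0.3333
  G: TP=7, FN=0+0+0+3+0=3 → 7/10 = 0.7000
  K: TP=3, FN=0+1+1+1+0=3 → 3/6 = 0.5000
Macro-recall = mean = (0.5000 + 0.3333 + 0.6667 + 0.3333 + 0.7000 + 0.5000) / 6 = 0.506

0.506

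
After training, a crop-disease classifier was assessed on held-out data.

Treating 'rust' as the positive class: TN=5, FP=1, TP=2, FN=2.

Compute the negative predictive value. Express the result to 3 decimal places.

NPV = TN/(TN+FN) = 5/(5+2) = 0.714

0.714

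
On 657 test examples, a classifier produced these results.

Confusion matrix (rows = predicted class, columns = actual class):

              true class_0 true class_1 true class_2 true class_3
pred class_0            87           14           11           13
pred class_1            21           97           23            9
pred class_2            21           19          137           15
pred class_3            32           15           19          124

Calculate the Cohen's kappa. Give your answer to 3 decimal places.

0.568

Observed agreement pₒ = trace/N = 445/657 = 0.6773
Expected agreement pₑ = Σ (rowᵢ·colᵢ)/N² = (161·125 + 145·150 + 190·192 + 161·190)/657² = 0.2524
κ = (pₒ − pₑ)/(1 − pₑ) = (0.6773 − 0.2524)/(1 − 0.2524) = 0.568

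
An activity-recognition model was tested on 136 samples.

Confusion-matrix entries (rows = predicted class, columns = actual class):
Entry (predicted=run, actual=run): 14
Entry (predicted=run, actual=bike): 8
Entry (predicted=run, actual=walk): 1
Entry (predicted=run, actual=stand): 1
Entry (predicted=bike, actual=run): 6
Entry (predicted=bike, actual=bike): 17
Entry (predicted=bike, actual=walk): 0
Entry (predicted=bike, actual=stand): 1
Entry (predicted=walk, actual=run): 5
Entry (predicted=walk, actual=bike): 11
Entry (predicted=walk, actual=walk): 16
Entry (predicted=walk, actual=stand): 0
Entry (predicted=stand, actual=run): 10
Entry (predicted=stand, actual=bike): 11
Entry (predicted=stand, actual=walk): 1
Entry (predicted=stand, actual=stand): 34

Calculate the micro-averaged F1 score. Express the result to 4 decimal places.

0.5956

Micro-averaging pools counts across classes: ΣTP=81, ΣFP=55, ΣFN=55.
Micro-F1 score = 2·TP/(2·TP+FP+FN) on pooled counts = 0.5956 (equals overall accuracy in single-label multiclass).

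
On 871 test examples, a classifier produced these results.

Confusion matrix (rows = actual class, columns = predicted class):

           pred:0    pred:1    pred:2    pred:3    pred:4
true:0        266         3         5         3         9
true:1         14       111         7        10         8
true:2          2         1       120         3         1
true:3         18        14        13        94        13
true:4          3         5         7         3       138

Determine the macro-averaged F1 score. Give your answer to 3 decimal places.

0.821

Per-class F1 score (2·TP/(2·TP+FP+FN)):
  0: TP=266, FP=14+2+18+3=37, FN=3+5+3+9=20 → 532/589 = 0.9032
  1: TP=111, FP=3+1+14+5=23, FN=14+7+10+8=39 → 222/284 = 0.7817
  2: TP=120, FP=5+7+13+7=32, FN=2+1+3+1=7 → 240/279 = 0.8602
  3: TP=94, FP=3+10+3+3=19, FN=18+14+13+13=58 → 188/265 = 0.7094
  4: TP=138, FP=9+8+1+13=31, FN=3+5+7+3=18 → 276/325 = 0.8492
Macro-F1 score = mean = (0.9032 + 0.7817 + 0.8602 + 0.7094 + 0.8492) / 5 = 0.821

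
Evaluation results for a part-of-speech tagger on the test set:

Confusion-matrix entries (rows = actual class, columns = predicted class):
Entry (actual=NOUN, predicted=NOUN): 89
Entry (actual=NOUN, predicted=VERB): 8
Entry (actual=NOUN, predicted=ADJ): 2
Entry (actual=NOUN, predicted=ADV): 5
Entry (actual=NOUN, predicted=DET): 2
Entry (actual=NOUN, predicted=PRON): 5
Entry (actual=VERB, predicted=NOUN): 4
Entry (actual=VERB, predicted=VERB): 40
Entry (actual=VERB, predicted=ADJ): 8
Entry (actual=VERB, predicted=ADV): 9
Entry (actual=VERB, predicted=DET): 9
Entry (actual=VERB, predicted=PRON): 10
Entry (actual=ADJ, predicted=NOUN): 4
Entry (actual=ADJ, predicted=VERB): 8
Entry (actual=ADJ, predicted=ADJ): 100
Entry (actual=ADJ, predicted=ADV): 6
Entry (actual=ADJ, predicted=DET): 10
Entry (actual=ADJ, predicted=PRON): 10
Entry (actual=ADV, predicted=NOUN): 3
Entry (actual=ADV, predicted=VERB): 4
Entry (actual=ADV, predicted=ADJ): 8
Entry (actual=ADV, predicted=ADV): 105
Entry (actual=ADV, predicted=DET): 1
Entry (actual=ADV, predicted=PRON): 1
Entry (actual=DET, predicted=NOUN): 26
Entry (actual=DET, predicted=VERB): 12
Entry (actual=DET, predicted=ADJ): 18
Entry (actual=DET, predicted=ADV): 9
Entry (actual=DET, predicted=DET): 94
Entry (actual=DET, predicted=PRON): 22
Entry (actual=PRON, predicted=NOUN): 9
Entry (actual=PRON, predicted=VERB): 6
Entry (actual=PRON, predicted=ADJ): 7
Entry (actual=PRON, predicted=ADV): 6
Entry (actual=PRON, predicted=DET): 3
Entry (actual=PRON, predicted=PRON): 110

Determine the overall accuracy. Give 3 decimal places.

Accuracy = trace / total = (89+40+100+105+94+110=538) / 773 = 538/773 = 0.696

0.696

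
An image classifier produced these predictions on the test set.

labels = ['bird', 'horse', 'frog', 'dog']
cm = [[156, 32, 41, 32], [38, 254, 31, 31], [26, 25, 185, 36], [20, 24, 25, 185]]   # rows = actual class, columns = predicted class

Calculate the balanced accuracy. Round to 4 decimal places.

0.6809

Balanced accuracy = mean of per-class recall.
  bird: recall = 156/261 = 0.59770
  horse: recall = 254/354 = 0.71751
  frog: recall = 185/272 = 0.68015
  dog: recall = 185/254 = 0.72835
Mean = (0.59770 + 0.71751 + 0.68015 + 0.72835) / 4 = 0.6809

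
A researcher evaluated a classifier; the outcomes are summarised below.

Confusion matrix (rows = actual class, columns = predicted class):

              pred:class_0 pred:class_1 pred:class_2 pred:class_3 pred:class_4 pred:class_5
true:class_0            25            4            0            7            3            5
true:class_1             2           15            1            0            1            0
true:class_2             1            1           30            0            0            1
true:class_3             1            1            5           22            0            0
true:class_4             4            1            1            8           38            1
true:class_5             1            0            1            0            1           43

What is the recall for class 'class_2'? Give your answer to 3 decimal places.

0.909

Treat 'class_2' as positive and all other classes as negative.
recall = TP/(TP+FN).
class_2: TP=30, FN=1+1+0+0+1=3 → 30/33 = 0.9091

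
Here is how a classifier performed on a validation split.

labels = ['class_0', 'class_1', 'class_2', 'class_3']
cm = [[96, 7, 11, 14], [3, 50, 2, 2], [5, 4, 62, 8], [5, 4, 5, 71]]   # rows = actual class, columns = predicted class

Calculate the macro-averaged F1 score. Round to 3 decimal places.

Per-class F1 score (2·TP/(2·TP+FP+FN)):
  class_0: TP=96, FP=3+5+5=13, FN=7+11+14=32 → 192/237 = 0.8101
  class_1: TP=50, FP=7+4+4=15, FN=3+2+2=7 → 100/122 = 0.8197
  class_2: TP=62, FP=11+2+5=18, FN=5+4+8=17 → 124/159 = 0.7799
  class_3: TP=71, FP=14+2+8=24, FN=5+4+5=14 → 142/180 = 0.7889
Macro-F1 score = mean = (0.8101 + 0.8197 + 0.7799 + 0.7889) / 4 = 0.800

0.800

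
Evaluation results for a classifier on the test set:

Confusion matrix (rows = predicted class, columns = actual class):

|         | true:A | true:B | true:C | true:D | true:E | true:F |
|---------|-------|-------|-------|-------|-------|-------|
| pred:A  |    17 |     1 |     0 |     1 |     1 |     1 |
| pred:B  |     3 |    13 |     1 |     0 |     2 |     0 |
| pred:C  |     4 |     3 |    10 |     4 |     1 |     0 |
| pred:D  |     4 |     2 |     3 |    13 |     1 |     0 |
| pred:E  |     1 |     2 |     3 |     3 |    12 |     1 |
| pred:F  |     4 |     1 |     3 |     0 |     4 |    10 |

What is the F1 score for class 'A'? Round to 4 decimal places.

Treat 'A' as positive and all other classes as negative.
F1 score = 2·TP/(2·TP+FP+FN).
A: TP=17, FP=1+0+1+1+1=4, FN=3+4+4+1+4=16 → 34/54 = 0.62963

0.6296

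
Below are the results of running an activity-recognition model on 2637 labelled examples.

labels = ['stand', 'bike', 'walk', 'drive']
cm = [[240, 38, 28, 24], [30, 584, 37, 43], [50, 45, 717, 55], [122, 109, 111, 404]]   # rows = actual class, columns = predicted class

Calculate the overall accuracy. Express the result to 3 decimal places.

Accuracy = trace / total = (240+584+717+404=1945) / 2637 = 1945/2637 = 0.738

0.738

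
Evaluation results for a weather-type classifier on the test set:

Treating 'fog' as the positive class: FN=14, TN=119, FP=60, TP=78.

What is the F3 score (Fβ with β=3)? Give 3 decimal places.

0.807

Fβ = (1+β²)·TP / ((1+β²)·TP + β²·FN + FP), with β²=9
= 10·78 / (10·78 + 9·14 + 60) = 0.807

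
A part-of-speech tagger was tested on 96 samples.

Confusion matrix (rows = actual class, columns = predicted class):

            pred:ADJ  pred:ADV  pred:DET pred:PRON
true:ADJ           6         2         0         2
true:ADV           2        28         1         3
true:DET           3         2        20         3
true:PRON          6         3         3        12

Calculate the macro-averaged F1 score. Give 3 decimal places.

Per-class F1 score (2·TP/(2·TP+FP+FN)):
  ADJ: TP=6, FP=2+3+6=11, FN=2+0+2=4 → 12/27 = 0.4444
  ADV: TP=28, FP=2+2+3=7, FN=2+1+3=6 → 56/69 = 0.8116
  DET: TP=20, FP=0+1+3=4, FN=3+2+3=8 → 40/52 = 0.7692
  PRON: TP=12, FP=2+3+3=8, FN=6+3+3=12 → 24/44 = 0.5455
Macro-F1 score = mean = (0.4444 + 0.8116 + 0.7692 + 0.5455) / 4 = 0.643

0.643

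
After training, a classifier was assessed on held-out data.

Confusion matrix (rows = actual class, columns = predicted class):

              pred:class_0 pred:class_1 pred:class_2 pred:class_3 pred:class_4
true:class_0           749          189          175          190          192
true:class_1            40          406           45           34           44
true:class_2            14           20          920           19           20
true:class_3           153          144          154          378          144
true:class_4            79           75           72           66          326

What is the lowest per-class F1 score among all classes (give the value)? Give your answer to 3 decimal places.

0.455

Per-class F1 score (2·TP/(2·TP+FP+FN)):
  class_0: TP=749, FP=40+14+153+79=286, FN=189+175+190+192=746 → 1498/2530 = 0.5921
  class_1: TP=406, FP=189+20+144+75=428, FN=40+45+34+44=163 → 812/1403 = 0.5788
  class_2: TP=920, FP=175+45+154+72=446, FN=14+20+19+20=73 → 1840/2359 = 0.7800
  class_3: TP=378, FP=190+34+19+66=309, FN=153+144+154+144=595 → 756/1660 = 0.4554
  class_4: TP=326, FP=192+44+20+144=400, FN=79+75+72+66=292 → 652/1344 = 0.4851
Lowest is class 'class_3' with F1 score = 0.455.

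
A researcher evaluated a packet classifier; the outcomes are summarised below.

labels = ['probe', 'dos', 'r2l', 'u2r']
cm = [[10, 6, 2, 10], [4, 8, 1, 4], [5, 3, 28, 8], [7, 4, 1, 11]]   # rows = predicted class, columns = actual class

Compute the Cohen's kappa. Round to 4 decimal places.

Observed agreement pₒ = trace/N = 57/112 = 0.50893
Expected agreement pₑ = Σ (rowᵢ·colᵢ)/N² = (26·28 + 21·17 + 32·44 + 33·23)/112² = 0.25925
κ = (pₒ − pₑ)/(1 − pₑ) = (0.50893 − 0.25925)/(1 − 0.25925) = 0.3371

0.3371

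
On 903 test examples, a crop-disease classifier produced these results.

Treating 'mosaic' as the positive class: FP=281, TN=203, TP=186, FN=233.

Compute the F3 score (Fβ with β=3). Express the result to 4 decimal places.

Fβ = (1+β²)·TP / ((1+β²)·TP + β²·FN + FP), with β²=9
= 10·186 / (10·186 + 9·233 + 281) = 0.4389

0.4389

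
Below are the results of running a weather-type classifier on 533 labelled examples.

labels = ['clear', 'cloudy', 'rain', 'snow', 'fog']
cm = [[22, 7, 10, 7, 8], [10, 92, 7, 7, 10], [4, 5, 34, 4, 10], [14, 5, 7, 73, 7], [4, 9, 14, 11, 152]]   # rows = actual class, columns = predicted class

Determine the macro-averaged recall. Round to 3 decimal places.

Per-class recall (TP/(TP+FN)):
  clear: TP=22, FN=7+10+7+8=32 → 22/54 = 0.4074
  cloudy: TP=92, FN=10+7+7+10=34 → 92/126 = 0.7302
  rain: TP=34, FN=4+5+4+10=23 → 34/57 = 0.5965
  snow: TP=73, FN=14+5+7+7=33 → 73/106 = 0.6887
  fog: TP=152, FN=4+9+14+11=38 → 152/190 = 0.8000
Macro-recall = mean = (0.4074 + 0.7302 + 0.5965 + 0.6887 + 0.8000) / 5 = 0.645

0.645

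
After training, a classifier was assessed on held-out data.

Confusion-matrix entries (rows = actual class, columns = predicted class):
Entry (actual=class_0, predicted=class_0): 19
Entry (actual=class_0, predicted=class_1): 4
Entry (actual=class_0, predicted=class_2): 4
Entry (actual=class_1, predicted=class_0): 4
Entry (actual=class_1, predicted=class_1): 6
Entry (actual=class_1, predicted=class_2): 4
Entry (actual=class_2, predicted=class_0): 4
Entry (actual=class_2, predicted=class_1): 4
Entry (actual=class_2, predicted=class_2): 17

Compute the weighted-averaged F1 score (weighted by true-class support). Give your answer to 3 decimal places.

0.636

Per-class F1 score (2·TP/(2·TP+FP+FN)):
  class_0: TP=19, FP=4+4=8, FN=4+4=8 → 38/54 = 0.7037
  class_1: TP=6, FP=4+4=8, FN=4+4=8 → 12/28 = 0.4286
  class_2: TP=17, FP=4+4=8, FN=4+4=8 → 34/50 = 0.6800
Weighted-F1 score = Σ (supportᵢ/N)·F1 scoreᵢ with N=66: (27/66)·0.7037 + (14/66)·0.4286 + (25/66)·0.6800 = 0.636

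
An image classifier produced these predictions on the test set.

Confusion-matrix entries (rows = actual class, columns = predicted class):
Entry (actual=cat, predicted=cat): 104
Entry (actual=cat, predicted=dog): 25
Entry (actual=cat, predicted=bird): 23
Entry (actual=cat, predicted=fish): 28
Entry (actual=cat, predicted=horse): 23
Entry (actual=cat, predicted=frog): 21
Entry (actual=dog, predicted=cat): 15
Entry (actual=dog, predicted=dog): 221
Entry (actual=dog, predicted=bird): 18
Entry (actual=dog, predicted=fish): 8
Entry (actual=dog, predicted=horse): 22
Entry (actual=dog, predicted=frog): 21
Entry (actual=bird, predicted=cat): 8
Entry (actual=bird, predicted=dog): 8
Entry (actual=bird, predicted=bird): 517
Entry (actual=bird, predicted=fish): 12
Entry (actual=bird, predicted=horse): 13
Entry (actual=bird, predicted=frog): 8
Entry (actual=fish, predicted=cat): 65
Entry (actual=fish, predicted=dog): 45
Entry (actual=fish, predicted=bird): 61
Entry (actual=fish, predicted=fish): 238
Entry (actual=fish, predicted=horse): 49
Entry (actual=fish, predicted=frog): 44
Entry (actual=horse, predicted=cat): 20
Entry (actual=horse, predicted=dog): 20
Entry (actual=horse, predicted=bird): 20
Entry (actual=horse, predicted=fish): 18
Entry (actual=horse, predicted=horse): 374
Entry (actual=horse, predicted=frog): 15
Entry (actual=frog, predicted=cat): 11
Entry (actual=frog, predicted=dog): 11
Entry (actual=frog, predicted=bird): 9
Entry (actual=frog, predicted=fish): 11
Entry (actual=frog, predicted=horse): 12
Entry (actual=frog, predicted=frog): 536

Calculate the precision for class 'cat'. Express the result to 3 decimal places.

Take TP from the diagonal, FP from the rest of the 'cat' prediction marginal, FN from the rest of the 'cat' actual marginal.
precision = TP/(TP+FP).
cat: TP=104, FP=15+8+65+20+11=119 → 104/223 = 0.4664

0.466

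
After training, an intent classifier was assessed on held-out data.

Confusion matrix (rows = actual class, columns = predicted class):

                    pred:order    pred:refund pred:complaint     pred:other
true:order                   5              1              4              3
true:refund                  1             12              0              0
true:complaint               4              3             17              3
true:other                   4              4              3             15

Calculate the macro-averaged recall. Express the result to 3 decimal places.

0.629

Per-class recall (TP/(TP+FN)):
  order: TP=5, FN=1+4+3=8 → 5/13 = 0.3846
  refund: TP=12, FN=1+0+0=1 → 12/13 = 0.9231
  complaint: TP=17, FN=4+3+3=10 → 17/27 = 0.6296
  other: TP=15, FN=4+4+3=11 → 15/26 = 0.5769
Macro-recall = mean = (0.3846 + 0.9231 + 0.6296 + 0.5769) / 4 = 0.629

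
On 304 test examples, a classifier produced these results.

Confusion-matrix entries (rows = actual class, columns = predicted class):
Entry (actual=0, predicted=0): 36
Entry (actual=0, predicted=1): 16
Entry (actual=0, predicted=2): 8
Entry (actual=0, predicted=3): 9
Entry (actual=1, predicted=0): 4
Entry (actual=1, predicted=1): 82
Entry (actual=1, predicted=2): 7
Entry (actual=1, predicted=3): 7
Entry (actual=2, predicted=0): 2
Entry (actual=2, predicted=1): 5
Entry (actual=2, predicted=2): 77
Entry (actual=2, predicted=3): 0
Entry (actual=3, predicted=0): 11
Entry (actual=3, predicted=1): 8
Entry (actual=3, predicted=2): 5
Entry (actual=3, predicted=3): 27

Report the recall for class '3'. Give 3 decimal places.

recall = TP/(TP+FN).
3: TP=27, FN=11+8+5=24 → 27/51 = 0.5294

0.529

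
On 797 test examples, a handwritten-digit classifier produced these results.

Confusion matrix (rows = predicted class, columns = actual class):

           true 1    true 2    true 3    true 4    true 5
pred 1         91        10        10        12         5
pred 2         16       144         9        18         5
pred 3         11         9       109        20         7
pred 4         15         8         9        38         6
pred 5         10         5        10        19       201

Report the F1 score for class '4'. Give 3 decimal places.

One-vs-rest for '4': TP = diagonal; FP = other classes predicted '4'; FN = '4' predicted as other.
F1 score = 2·TP/(2·TP+FP+FN).
4: TP=38, FP=15+8+9+6=38, FN=12+18+20+19=69 → 76/183 = 0.4153

0.415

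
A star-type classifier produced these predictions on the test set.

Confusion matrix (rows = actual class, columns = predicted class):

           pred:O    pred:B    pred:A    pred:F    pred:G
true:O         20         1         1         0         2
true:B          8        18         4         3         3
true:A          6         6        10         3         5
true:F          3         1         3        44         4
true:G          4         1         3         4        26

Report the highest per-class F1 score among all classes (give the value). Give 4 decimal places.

0.8073

Per-class F1 score (2·TP/(2·TP+FP+FN)):
  O: TP=20, FP=8+6+3+4=21, FN=1+1+0+2=4 → 40/65 = 0.61538
  B: TP=18, FP=1+6+1+1=9, FN=8+4+3+3=18 → 36/63 = 0.57143
  A: TP=10, FP=1+4+3+3=11, FN=6+6+3+5=20 → 20/51 = 0.39216
  F: TP=44, FP=0+3+3+4=10, FN=3+1+3+4=11 → 88/109 = 0.80734
  G: TP=26, FP=2+3+5+4=14, FN=4+1+3+4=12 → 52/78 = 0.66667
Highest is class 'F' with F1 score = 0.8073.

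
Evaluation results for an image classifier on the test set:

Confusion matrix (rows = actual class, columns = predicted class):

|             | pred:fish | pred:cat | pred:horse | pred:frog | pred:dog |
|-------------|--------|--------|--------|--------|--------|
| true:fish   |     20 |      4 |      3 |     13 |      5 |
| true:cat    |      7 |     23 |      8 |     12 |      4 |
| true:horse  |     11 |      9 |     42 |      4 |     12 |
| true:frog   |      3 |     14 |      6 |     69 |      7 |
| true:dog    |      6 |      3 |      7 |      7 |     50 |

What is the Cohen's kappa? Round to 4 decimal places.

Observed agreement pₒ = trace/N = 204/349 = 0.58453
Expected agreement pₑ = Σ (rowᵢ·colᵢ)/N² = (45·47 + 54·53 + 78·66 + 99·105 + 73·78)/349² = 0.21522
κ = (pₒ − pₑ)/(1 − pₑ) = (0.58453 − 0.21522)/(1 − 0.21522) = 0.4706

0.4706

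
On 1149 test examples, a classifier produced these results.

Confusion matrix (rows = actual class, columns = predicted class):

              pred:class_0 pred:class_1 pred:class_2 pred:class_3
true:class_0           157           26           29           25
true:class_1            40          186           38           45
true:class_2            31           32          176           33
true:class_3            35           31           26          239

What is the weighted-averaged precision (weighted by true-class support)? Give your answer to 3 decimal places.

Per-class precision (TP/(TP+FP)):
  class_0: TP=157, FP=40+31+35=106 → 157/263 = 0.5970
  class_1: TP=186, FP=26+32+31=89 → 186/275 = 0.6764
  class_2: TP=176, FP=29+38+26=93 → 176/269 = 0.6543
  class_3: TP=239, FP=25+45+33=103 → 239/342 = 0.6988
Weighted-precision = Σ (supportᵢ/N)·precisionᵢ with N=1149: (237/1149)·0.5970 + (309/1149)·0.6764 + (272/1149)·0.6543 + (331/1149)·0.6988 = 0.661

0.661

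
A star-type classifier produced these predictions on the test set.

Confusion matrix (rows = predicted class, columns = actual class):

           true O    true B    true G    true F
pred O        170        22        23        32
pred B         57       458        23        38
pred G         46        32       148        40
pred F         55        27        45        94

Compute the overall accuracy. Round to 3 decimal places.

0.664

Accuracy = trace / total = (170+458+148+94=870) / 1310 = 870/1310 = 0.664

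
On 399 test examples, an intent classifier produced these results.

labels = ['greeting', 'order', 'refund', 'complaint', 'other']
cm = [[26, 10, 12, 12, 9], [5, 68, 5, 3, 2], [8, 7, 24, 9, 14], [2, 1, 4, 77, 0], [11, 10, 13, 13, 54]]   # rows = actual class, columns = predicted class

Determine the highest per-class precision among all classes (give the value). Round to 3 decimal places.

0.708

Per-class precision (TP/(TP+FP)):
  greeting: TP=26, FP=5+8+2+11=26 → 26/52 = 0.5000
  order: TP=68, FP=10+7+1+10=28 → 68/96 = 0.7083
  refund: TP=24, FP=12+5+4+13=34 → 24/58 = 0.4138
  complaint: TP=77, FP=12+3+9+13=37 → 77/114 = 0.6754
  other: TP=54, FP=9+2+14+0=25 → 54/79 = 0.6835
Highest is class 'order' with precision = 0.708.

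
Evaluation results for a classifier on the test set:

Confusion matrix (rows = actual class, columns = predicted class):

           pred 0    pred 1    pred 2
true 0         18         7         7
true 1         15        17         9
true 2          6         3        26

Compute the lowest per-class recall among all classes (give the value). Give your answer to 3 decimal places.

0.415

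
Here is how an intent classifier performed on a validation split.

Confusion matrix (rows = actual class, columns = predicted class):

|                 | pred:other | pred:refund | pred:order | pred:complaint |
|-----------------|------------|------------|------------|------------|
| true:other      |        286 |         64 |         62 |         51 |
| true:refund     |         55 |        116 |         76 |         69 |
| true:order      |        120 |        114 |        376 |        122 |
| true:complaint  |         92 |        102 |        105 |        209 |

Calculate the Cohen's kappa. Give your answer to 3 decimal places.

Observed agreement pₒ = trace/N = 987/2019 = 0.4889
Expected agreement pₑ = Σ (rowᵢ·colᵢ)/N² = (463·553 + 316·396 + 732·619 + 508·451)/2019² = 0.2609
κ = (pₒ − pₑ)/(1 − pₑ) = (0.4889 − 0.2609)/(1 − 0.2609) = 0.308

0.308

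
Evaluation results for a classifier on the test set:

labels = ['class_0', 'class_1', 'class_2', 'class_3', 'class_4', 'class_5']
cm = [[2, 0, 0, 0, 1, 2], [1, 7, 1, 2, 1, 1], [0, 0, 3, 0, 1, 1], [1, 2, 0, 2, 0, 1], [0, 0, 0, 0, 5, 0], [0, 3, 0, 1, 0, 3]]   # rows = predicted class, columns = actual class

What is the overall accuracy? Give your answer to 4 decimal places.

Accuracy = trace / total = (2+7+3+2+5+3=22) / 41 = 22/41 = 0.5366

0.5366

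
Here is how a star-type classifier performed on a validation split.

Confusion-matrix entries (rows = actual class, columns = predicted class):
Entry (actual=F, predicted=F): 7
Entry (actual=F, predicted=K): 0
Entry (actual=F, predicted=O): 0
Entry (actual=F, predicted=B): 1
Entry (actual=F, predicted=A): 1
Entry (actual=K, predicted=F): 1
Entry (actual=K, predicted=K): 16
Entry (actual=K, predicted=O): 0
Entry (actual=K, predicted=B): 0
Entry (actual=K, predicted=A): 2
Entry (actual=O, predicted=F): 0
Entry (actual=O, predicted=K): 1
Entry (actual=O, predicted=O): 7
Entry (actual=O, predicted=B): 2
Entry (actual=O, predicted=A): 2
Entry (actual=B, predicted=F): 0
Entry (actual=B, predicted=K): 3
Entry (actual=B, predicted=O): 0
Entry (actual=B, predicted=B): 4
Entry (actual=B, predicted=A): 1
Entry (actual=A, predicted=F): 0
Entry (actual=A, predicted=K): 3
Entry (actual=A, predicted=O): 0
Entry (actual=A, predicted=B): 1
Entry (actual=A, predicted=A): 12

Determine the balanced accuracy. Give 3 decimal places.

0.691

Balanced accuracy = mean of per-class recall.
  F: recall = 7/9 = 0.7778
  K: recall = 16/19 = 0.8421
  O: recall = 7/12 = 0.5833
  B: recall = 4/8 = 0.5000
  A: recall = 12/16 = 0.7500
Mean = (0.7778 + 0.8421 + 0.5833 + 0.5000 + 0.7500) / 5 = 0.691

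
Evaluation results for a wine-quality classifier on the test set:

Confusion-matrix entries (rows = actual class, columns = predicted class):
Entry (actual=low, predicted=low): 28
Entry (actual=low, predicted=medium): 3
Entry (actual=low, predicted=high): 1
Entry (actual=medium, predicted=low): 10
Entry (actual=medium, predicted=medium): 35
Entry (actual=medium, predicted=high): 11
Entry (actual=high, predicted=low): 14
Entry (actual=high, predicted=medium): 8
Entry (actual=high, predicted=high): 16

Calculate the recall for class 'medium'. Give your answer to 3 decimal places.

0.625

Treat 'medium' as positive and all other classes as negative.
recall = TP/(TP+FN).
medium: TP=35, FN=10+11=21 → 35/56 = 0.6250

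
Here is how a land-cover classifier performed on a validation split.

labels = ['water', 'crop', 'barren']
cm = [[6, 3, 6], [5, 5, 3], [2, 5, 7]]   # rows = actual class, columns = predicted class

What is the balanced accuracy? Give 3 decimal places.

Balanced accuracy = mean of per-class recall.
  water: recall = 6/15 = 0.4000
  crop: recall = 5/13 = 0.3846
  barren: recall = 7/14 = 0.5000
Mean = (0.4000 + 0.3846 + 0.5000) / 3 = 0.428

0.428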